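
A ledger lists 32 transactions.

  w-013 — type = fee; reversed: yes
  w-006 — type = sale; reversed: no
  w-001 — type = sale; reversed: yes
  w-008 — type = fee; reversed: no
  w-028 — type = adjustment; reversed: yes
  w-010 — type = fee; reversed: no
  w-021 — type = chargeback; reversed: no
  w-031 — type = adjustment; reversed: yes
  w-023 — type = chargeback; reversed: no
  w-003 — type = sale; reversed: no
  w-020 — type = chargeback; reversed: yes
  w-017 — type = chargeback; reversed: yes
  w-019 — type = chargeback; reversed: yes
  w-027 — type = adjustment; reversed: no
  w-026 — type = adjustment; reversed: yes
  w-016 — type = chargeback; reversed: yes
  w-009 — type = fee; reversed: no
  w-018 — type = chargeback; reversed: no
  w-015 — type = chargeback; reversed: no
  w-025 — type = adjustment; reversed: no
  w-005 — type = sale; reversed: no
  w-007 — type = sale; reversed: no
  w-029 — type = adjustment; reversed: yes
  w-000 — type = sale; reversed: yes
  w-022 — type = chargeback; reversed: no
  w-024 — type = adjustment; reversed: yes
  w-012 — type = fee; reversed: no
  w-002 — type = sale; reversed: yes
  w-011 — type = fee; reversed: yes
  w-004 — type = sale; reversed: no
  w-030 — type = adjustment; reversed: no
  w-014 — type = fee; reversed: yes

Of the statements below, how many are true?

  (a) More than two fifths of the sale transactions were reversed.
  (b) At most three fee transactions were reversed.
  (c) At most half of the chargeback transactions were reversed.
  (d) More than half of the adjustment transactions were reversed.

3

(a) sale: |A| = 8, |A ∩ B| = 3; needs |A ∩ B| / |A| > 2/5 — false.
(b) fee: |A| = 7, |A ∩ B| = 3; needs |A ∩ B| ≤ 3 — true.
(c) chargeback: |A| = 9, |A ∩ B| = 4; needs |A ∩ B| ≤ |A ∖ B| — true.
(d) adjustment: |A| = 8, |A ∩ B| = 5; needs |A ∩ B| > |A ∖ B| — true.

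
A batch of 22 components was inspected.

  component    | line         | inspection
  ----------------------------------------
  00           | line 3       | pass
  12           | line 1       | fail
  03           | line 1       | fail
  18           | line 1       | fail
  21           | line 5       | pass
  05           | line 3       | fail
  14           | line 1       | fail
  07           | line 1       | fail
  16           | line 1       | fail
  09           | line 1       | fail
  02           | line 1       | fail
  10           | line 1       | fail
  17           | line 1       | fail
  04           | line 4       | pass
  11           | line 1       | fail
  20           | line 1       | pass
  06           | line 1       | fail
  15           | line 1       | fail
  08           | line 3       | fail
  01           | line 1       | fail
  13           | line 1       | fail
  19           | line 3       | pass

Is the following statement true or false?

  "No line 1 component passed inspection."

The determiner here denotes the relation: A ∩ B = ∅ (|A ∩ B| = 0).
|A| = 16, |A ∩ B| = 1, |A ∖ B| = 15.
So the statement is false.

False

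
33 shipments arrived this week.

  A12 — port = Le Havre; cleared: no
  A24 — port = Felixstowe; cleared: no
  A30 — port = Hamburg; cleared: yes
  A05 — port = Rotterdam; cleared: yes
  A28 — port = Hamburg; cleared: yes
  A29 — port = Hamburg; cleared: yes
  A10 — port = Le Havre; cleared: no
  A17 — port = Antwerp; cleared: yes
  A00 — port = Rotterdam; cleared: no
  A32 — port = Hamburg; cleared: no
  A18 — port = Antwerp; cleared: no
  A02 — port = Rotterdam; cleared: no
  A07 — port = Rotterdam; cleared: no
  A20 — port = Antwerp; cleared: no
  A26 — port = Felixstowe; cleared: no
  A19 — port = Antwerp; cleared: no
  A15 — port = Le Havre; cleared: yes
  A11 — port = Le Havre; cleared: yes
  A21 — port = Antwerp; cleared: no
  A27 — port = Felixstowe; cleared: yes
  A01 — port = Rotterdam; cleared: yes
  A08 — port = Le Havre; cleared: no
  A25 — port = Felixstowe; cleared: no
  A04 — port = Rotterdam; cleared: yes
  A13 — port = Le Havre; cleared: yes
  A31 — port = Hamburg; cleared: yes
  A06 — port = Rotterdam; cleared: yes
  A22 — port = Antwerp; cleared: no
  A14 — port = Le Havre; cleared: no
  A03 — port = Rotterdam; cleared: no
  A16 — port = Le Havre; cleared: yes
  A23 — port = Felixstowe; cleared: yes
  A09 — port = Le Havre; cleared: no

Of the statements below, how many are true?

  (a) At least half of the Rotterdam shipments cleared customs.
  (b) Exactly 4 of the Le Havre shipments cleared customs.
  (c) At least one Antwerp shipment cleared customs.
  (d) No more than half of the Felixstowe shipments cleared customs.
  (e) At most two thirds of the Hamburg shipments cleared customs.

4

(a) Rotterdam: |A| = 8, |A ∩ B| = 4; needs |A ∩ B| ≥ |A ∖ B| — true.
(b) Le Havre: |A| = 9, |A ∩ B| = 4; needs |A ∩ B| = 4 — true.
(c) Antwerp: |A| = 6, |A ∩ B| = 1; needs A ∩ B ≠ ∅ (|A ∩ B| ≥ 1) — true.
(d) Felixstowe: |A| = 5, |A ∩ B| = 2; needs |A ∩ B| ≤ |A ∖ B| — true.
(e) Hamburg: |A| = 5, |A ∩ B| = 4; needs |A ∩ B| / |A| ≤ 2/3 — false.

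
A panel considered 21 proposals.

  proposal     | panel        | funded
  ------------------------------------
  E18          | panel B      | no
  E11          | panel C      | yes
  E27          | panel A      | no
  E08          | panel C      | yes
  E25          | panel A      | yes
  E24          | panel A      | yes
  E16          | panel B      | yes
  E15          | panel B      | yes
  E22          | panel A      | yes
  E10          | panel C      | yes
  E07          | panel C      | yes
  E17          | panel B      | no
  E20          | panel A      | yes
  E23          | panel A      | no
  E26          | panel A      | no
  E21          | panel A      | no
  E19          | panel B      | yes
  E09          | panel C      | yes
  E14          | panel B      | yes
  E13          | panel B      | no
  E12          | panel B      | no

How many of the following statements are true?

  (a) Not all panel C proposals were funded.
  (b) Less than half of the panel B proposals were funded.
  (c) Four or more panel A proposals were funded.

1

(a) panel C: |A| = 5, |A ∩ B| = 5; needs A ⊄ B (|A ∖ B| ≥ 1) — false.
(b) panel B: |A| = 8, |A ∩ B| = 4; needs |A ∩ B| < |A ∖ B| — false.
(c) panel A: |A| = 8, |A ∩ B| = 4; needs |A ∩ B| ≥ 4 — true.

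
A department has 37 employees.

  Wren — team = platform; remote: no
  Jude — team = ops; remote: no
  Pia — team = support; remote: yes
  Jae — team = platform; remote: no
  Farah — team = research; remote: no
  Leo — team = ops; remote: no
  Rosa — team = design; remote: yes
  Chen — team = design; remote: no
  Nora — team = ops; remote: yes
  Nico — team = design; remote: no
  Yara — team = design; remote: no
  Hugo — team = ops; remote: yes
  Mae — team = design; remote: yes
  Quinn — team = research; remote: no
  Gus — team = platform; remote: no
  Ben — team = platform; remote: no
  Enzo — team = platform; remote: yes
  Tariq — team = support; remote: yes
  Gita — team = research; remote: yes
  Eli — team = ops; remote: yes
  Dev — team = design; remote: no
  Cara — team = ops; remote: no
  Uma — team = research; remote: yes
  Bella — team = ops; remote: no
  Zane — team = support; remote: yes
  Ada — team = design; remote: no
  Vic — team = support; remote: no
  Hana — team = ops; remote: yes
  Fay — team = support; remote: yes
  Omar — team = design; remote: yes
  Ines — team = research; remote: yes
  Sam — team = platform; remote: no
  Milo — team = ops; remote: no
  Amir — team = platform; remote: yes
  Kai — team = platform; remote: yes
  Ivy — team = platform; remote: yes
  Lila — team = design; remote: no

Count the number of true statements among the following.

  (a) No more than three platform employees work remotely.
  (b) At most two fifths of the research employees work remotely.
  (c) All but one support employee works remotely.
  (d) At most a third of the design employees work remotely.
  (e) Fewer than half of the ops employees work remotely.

(a) platform: |A| = 9, |A ∩ B| = 4; needs |A ∩ B| ≤ 3 — false.
(b) research: |A| = 5, |A ∩ B| = 3; needs |A ∩ B| / |A| ≤ 2/5 — false.
(c) support: |A| = 5, |A ∩ B| = 4; needs |A ∖ B| = 1 — true.
(d) design: |A| = 9, |A ∩ B| = 3; needs |A ∩ B| / |A| ≤ 1/3 — true.
(e) ops: |A| = 9, |A ∩ B| = 4; needs |A ∩ B| < |A ∖ B| — true.

3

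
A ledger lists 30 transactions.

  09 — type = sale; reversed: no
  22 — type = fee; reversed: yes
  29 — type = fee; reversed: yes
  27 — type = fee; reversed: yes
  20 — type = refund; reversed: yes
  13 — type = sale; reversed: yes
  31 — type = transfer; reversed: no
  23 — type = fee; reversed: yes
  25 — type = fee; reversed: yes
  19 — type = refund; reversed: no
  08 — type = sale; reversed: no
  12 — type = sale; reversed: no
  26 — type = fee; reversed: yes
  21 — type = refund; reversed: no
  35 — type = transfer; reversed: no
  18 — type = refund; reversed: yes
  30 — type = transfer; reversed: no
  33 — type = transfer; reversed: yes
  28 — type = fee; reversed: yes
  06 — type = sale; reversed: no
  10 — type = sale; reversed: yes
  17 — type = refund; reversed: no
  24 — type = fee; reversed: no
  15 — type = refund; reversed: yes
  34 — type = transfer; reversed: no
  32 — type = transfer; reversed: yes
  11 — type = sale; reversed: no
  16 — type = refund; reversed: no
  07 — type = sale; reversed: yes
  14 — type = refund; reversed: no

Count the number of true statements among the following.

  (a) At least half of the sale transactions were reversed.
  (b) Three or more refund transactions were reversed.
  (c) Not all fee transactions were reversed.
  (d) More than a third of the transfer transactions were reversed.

(a) sale: |A| = 8, |A ∩ B| = 3; needs |A ∩ B| ≥ |A ∖ B| — false.
(b) refund: |A| = 8, |A ∩ B| = 3; needs |A ∩ B| ≥ 3 — true.
(c) fee: |A| = 8, |A ∩ B| = 7; needs A ⊄ B (|A ∖ B| ≥ 1) — true.
(d) transfer: |A| = 6, |A ∩ B| = 2; needs |A ∩ B| / |A| > 1/3 — false.

2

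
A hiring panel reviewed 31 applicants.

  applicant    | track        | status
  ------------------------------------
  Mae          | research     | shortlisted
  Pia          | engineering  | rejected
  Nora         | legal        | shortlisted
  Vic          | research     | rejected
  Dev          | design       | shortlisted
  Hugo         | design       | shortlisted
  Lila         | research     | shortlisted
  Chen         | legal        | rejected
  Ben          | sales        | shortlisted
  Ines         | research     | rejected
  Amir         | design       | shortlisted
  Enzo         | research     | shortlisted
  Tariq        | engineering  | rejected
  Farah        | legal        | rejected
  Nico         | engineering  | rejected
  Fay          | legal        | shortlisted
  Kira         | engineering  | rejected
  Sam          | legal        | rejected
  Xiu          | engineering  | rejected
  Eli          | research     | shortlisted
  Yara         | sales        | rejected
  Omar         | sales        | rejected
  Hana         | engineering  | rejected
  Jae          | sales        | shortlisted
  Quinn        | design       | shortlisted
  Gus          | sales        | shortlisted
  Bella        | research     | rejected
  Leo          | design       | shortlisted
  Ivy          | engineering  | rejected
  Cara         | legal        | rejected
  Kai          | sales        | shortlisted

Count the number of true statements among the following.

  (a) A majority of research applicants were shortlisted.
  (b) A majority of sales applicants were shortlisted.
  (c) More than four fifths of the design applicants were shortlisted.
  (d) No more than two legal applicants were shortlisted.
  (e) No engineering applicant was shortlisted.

5

(a) research: |A| = 7, |A ∩ B| = 4; needs |A ∩ B| > |A ∖ B| — true.
(b) sales: |A| = 6, |A ∩ B| = 4; needs |A ∩ B| > |A ∖ B| — true.
(c) design: |A| = 5, |A ∩ B| = 5; needs |A ∩ B| / |A| > 4/5 — true.
(d) legal: |A| = 6, |A ∩ B| = 2; needs |A ∩ B| ≤ 2 — true.
(e) engineering: |A| = 7, |A ∩ B| = 0; needs A ∩ B = ∅ (|A ∩ B| = 0) — true.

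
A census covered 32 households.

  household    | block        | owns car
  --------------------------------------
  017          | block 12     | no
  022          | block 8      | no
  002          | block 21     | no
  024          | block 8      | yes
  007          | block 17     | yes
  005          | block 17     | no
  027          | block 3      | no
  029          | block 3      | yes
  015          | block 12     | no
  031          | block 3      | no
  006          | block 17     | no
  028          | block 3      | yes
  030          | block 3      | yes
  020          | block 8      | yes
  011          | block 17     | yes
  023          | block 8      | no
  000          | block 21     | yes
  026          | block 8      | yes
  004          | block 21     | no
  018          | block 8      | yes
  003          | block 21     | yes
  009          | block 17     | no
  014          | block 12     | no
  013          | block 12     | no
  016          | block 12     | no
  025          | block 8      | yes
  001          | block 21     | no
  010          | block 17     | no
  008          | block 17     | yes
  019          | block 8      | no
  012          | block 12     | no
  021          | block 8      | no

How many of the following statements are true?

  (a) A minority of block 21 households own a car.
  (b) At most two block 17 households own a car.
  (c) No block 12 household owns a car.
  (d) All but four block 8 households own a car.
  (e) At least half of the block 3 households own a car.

(a) block 21: |A| = 5, |A ∩ B| = 2; needs |A ∩ B| < |A ∖ B| — true.
(b) block 17: |A| = 7, |A ∩ B| = 3; needs |A ∩ B| ≤ 2 — false.
(c) block 12: |A| = 6, |A ∩ B| = 0; needs A ∩ B = ∅ (|A ∩ B| = 0) — true.
(d) block 8: |A| = 9, |A ∩ B| = 5; needs |A ∖ B| = 4 — true.
(e) block 3: |A| = 5, |A ∩ B| = 3; needs |A ∩ B| ≥ |A ∖ B| — true.

4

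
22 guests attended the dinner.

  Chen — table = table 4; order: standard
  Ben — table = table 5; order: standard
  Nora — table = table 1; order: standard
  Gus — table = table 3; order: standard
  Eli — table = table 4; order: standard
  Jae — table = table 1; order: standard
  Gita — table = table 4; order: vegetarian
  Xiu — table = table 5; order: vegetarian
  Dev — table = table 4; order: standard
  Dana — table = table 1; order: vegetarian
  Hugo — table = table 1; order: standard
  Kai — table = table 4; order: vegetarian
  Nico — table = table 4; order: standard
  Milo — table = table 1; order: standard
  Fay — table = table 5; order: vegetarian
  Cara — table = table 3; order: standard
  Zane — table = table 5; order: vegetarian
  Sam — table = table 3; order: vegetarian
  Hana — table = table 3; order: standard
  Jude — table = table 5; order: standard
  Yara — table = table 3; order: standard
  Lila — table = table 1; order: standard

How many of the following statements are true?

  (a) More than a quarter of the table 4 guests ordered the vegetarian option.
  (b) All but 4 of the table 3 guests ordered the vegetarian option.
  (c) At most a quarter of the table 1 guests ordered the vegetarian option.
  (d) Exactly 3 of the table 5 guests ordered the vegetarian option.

(a) table 4: |A| = 6, |A ∩ B| = 2; needs |A ∩ B| / |A| > 1/4 — true.
(b) table 3: |A| = 5, |A ∩ B| = 1; needs |A ∖ B| = 4 — true.
(c) table 1: |A| = 6, |A ∩ B| = 1; needs |A ∩ B| / |A| ≤ 1/4 — true.
(d) table 5: |A| = 5, |A ∩ B| = 3; needs |A ∩ B| = 3 — true.

4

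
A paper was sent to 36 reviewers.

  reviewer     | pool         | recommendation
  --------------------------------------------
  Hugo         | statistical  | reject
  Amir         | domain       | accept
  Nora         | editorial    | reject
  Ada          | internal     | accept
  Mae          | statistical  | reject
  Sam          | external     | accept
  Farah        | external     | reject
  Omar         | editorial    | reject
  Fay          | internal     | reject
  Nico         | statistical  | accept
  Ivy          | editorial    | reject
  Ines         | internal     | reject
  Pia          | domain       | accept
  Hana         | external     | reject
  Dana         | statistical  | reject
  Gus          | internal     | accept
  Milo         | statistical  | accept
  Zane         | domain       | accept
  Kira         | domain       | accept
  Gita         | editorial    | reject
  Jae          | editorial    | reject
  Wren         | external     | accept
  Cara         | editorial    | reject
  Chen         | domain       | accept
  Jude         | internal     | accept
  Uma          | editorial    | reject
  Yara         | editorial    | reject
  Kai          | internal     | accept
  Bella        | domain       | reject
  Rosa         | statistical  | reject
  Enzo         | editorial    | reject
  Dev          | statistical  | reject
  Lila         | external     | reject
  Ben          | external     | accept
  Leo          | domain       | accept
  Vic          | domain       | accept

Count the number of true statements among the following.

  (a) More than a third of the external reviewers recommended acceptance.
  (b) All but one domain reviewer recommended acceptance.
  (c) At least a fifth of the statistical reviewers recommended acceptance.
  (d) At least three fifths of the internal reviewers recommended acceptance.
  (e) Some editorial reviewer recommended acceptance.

(a) external: |A| = 6, |A ∩ B| = 3; needs |A ∩ B| / |A| > 1/3 — true.
(b) domain: |A| = 8, |A ∩ B| = 7; needs |A ∖ B| = 1 — true.
(c) statistical: |A| = 7, |A ∩ B| = 2; needs |A ∩ B| / |A| ≥ 1/5 — true.
(d) internal: |A| = 6, |A ∩ B| = 4; needs |A ∩ B| / |A| ≥ 3/5 — true.
(e) editorial: |A| = 9, |A ∩ B| = 0; needs A ∩ B ≠ ∅ (|A ∩ B| ≥ 1) — false.

4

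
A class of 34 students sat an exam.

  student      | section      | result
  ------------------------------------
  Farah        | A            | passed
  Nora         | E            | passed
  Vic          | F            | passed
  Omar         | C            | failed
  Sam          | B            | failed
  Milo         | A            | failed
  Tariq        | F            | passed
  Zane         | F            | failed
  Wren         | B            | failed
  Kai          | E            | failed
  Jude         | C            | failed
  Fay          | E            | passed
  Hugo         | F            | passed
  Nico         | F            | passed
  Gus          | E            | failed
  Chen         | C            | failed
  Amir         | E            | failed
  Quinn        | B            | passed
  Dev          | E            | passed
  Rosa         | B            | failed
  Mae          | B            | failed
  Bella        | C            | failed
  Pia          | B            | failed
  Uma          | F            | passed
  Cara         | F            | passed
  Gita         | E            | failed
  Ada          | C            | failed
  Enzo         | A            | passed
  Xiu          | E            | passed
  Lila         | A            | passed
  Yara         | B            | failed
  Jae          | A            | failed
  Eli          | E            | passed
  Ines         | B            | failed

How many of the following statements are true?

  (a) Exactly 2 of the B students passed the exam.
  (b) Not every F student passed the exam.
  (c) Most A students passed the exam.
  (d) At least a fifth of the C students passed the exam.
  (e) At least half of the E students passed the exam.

(a) B: |A| = 8, |A ∩ B| = 1; needs |A ∩ B| = 2 — false.
(b) F: |A| = 7, |A ∩ B| = 6; needs A ⊄ B (|A ∖ B| ≥ 1) — true.
(c) A: |A| = 5, |A ∩ B| = 3; needs |A ∩ B| > |A ∖ B| — true.
(d) C: |A| = 5, |A ∩ B| = 0; needs |A ∩ B| / |A| ≥ 1/5 — false.
(e) E: |A| = 9, |A ∩ B| = 5; needs |A ∩ B| ≥ |A ∖ B| — true.

3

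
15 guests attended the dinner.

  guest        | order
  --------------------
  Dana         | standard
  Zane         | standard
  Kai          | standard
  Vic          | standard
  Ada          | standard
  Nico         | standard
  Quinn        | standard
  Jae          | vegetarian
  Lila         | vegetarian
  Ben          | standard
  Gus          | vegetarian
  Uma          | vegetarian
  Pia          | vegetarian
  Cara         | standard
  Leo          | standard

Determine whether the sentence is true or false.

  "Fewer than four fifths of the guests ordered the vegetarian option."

'Fewer than four fifths of the guests ordered the vegetarian option' holds iff |A ∩ B| / |A| < 4/5.
|A| = 15, |A ∩ B| = 5, |A ∖ B| = 10.
|A ∩ B|/|A| = 5/15, so the statement is true.

True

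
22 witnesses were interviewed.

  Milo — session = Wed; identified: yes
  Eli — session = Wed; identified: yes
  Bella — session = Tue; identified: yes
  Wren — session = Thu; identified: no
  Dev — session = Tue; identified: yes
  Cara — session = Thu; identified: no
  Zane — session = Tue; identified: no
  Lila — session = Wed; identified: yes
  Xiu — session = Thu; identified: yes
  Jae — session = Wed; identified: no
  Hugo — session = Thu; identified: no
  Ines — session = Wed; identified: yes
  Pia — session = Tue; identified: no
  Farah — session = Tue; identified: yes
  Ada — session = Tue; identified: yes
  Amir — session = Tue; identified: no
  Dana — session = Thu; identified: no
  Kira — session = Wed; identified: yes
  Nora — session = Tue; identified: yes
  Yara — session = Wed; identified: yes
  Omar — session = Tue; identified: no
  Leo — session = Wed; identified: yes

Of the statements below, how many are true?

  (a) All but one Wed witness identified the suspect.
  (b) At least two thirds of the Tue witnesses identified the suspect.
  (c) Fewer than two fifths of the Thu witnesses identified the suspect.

2

(a) Wed: |A| = 8, |A ∩ B| = 7; needs |A ∖ B| = 1 — true.
(b) Tue: |A| = 9, |A ∩ B| = 5; needs |A ∩ B| / |A| ≥ 2/3 — false.
(c) Thu: |A| = 5, |A ∩ B| = 1; needs |A ∩ B| / |A| < 2/5 — true.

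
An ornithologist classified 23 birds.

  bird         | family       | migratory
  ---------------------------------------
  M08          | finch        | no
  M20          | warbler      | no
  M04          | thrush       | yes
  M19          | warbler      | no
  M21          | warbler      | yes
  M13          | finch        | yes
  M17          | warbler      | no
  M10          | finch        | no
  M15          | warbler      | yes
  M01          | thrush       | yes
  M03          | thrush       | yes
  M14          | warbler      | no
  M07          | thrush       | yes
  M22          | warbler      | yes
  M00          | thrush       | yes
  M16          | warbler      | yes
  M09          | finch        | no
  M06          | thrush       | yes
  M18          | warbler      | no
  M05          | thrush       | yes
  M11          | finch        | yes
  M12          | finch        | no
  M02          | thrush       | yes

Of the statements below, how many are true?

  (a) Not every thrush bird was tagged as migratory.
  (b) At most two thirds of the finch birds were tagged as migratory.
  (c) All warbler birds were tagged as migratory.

1

(a) thrush: |A| = 8, |A ∩ B| = 8; needs A ⊄ B (|A ∖ B| ≥ 1) — false.
(b) finch: |A| = 6, |A ∩ B| = 2; needs |A ∩ B| / |A| ≤ 2/3 — true.
(c) warbler: |A| = 9, |A ∩ B| = 4; needs A ⊆ B, i.e. every element of A is in B (|A ∖ B| = 0) — false.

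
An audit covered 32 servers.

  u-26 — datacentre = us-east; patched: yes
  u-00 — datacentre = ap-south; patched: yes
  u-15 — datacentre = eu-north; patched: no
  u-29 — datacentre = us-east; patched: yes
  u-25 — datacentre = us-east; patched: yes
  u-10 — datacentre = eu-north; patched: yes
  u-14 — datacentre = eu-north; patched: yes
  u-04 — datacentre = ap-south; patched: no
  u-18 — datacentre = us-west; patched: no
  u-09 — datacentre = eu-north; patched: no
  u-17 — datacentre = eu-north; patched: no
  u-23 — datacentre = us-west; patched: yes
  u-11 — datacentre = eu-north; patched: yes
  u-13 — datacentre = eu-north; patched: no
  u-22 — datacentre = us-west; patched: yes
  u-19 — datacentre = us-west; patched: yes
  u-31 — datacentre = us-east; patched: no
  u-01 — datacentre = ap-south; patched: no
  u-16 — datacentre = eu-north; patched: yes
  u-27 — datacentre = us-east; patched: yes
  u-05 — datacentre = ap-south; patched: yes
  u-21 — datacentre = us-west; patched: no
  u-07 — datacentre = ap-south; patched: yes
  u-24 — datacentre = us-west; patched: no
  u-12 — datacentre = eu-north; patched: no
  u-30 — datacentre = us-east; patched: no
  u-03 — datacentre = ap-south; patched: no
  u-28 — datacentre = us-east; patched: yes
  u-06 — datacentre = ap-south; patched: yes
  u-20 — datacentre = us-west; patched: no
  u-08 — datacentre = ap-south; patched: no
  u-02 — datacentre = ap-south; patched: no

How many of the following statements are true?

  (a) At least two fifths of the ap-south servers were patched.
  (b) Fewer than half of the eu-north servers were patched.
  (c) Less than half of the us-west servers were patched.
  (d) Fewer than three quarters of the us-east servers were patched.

(a) ap-south: |A| = 9, |A ∩ B| = 4; needs |A ∩ B| / |A| ≥ 2/5 — true.
(b) eu-north: |A| = 9, |A ∩ B| = 4; needs |A ∩ B| < |A ∖ B| — true.
(c) us-west: |A| = 7, |A ∩ B| = 3; needs |A ∩ B| < |A ∖ B| — true.
(d) us-east: |A| = 7, |A ∩ B| = 5; needs |A ∩ B| / |A| < 3/4 — true.

4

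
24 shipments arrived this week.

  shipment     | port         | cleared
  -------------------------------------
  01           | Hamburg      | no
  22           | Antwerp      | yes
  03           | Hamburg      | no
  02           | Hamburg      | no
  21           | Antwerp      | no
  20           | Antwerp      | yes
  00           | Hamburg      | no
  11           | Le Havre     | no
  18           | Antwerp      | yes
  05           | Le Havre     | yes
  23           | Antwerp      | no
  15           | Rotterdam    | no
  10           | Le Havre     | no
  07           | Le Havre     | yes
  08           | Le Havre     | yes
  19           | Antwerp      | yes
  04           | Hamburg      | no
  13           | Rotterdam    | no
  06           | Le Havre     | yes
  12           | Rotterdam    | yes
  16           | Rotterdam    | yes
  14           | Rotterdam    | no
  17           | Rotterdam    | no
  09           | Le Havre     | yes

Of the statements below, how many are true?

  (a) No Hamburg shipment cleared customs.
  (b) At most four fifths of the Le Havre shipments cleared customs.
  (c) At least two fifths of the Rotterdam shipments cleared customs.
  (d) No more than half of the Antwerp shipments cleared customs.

2

(a) Hamburg: |A| = 5, |A ∩ B| = 0; needs A ∩ B = ∅ (|A ∩ B| = 0) — true.
(b) Le Havre: |A| = 7, |A ∩ B| = 5; needs |A ∩ B| / |A| ≤ 4/5 — true.
(c) Rotterdam: |A| = 6, |A ∩ B| = 2; needs |A ∩ B| / |A| ≥ 2/5 — false.
(d) Antwerp: |A| = 6, |A ∩ B| = 4; needs |A ∩ B| ≤ |A ∖ B| — false.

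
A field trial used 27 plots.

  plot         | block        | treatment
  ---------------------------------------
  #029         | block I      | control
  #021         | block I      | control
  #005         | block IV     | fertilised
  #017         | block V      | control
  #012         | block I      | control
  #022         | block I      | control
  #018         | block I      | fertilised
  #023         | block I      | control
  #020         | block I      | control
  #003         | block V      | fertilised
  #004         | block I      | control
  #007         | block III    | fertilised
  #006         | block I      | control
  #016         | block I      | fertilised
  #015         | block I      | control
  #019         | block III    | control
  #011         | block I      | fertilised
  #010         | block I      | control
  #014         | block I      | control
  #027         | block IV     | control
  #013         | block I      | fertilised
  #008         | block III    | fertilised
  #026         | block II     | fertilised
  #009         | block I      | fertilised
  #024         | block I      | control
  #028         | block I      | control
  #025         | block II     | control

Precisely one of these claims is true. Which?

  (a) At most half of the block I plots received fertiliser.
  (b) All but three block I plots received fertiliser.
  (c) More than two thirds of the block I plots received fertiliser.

(a)

|A| = 18, |A ∩ B| = 5, |A ∖ B| = 13.
(a) requires |A ∩ B| ≤ |A ∖ B|: true.
(b) requires |A ∖ B| = 3: false.
(c) requires |A ∩ B| / |A| > 2/3: false.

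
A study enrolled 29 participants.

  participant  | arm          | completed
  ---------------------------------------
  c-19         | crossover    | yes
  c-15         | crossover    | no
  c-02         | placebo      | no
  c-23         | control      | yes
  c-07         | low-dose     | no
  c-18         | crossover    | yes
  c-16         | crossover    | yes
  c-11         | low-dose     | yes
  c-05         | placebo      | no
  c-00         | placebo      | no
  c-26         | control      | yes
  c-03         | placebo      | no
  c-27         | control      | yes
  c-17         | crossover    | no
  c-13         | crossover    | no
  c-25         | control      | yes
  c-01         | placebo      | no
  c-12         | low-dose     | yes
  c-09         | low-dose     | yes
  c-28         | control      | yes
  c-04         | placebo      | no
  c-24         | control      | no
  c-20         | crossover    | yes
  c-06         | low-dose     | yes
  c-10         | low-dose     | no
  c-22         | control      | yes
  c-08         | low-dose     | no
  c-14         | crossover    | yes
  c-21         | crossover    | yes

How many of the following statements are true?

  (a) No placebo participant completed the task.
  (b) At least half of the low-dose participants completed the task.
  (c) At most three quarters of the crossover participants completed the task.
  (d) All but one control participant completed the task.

4

(a) placebo: |A| = 6, |A ∩ B| = 0; needs A ∩ B = ∅ (|A ∩ B| = 0) — true.
(b) low-dose: |A| = 7, |A ∩ B| = 4; needs |A ∩ B| ≥ |A ∖ B| — true.
(c) crossover: |A| = 9, |A ∩ B| = 6; needs |A ∩ B| / |A| ≤ 3/4 — true.
(d) control: |A| = 7, |A ∩ B| = 6; needs |A ∖ B| = 1 — true.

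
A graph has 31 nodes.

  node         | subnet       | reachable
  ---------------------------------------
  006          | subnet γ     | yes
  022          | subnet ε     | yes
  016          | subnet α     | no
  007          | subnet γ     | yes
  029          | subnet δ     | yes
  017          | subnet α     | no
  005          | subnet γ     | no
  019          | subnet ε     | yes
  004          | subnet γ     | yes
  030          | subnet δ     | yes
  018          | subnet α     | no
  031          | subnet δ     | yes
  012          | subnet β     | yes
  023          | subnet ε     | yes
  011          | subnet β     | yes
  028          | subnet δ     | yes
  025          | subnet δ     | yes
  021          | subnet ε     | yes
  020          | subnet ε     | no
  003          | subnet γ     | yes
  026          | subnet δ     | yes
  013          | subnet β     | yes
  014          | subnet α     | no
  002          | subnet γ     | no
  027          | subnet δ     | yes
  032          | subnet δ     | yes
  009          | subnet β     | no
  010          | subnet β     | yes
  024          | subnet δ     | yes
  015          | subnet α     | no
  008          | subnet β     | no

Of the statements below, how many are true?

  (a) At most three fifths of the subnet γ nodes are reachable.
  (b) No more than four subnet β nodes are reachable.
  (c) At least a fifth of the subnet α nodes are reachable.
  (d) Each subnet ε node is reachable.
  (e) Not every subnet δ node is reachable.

1

(a) subnet γ: |A| = 6, |A ∩ B| = 4; needs |A ∩ B| / |A| ≤ 3/5 — false.
(b) subnet β: |A| = 6, |A ∩ B| = 4; needs |A ∩ B| ≤ 4 — true.
(c) subnet α: |A| = 5, |A ∩ B| = 0; needs |A ∩ B| / |A| ≥ 1/5 — false.
(d) subnet ε: |A| = 5, |A ∩ B| = 4; needs A ⊆ B, i.e. every element of A is in B (|A ∖ B| = 0) — false.
(e) subnet δ: |A| = 9, |A ∩ B| = 9; needs A ⊄ B (|A ∖ B| ≥ 1) — false.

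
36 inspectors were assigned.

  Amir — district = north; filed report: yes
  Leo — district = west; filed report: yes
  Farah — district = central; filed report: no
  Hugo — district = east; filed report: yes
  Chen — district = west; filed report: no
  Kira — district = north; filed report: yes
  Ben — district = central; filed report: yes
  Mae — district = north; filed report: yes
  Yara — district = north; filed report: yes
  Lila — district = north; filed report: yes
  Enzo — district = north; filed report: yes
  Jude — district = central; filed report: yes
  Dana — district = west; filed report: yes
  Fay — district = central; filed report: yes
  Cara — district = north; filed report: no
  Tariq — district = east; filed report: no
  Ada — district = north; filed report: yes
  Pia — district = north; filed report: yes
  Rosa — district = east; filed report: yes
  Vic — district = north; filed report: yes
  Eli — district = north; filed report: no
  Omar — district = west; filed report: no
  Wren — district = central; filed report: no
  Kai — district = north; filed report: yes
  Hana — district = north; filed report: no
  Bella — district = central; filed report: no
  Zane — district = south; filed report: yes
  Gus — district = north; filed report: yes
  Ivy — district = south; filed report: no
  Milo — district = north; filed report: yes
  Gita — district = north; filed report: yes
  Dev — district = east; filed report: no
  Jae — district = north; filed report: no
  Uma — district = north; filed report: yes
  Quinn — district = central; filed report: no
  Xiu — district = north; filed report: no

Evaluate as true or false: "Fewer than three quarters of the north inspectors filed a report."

The determiner here denotes the relation: |A ∩ B| / |A| < 3/4.
|A| = 19, |A ∩ B| = 14, |A ∖ B| = 5.
|A ∩ B|/|A| = 14/19, so the statement is true.

True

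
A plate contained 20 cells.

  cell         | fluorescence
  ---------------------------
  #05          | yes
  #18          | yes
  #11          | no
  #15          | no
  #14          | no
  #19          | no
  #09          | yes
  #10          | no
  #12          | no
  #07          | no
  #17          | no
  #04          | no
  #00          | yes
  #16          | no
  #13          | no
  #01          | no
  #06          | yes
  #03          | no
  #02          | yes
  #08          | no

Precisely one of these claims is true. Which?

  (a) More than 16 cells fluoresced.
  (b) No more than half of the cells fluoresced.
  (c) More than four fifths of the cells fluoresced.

|A| = 20, |A ∩ B| = 6, |A ∖ B| = 14.
(a) requires |A ∩ B| > 16: false.
(b) requires |A ∩ B| ≤ |A ∖ B|: true.
(c) requires |A ∩ B| / |A| > 4/5: false.

(b)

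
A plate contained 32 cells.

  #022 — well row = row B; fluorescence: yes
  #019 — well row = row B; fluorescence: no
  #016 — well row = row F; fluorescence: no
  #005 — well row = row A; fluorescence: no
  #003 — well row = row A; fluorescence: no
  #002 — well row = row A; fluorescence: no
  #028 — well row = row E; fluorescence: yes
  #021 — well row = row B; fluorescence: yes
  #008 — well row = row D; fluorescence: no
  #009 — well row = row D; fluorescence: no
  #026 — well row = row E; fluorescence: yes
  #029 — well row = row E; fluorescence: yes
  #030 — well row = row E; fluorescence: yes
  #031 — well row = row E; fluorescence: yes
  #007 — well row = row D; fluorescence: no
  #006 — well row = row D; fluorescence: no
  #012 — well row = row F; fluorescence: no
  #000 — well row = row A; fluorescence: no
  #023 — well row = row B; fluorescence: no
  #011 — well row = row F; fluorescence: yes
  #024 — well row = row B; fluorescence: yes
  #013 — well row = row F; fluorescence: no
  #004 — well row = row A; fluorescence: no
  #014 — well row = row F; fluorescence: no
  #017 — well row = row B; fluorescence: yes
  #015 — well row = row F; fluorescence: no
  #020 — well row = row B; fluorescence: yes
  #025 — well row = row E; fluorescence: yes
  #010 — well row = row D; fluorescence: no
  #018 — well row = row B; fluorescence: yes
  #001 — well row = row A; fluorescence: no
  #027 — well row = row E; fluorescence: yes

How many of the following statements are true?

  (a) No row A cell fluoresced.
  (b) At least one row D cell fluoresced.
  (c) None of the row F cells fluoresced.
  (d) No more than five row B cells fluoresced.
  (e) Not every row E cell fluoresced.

1

(a) row A: |A| = 6, |A ∩ B| = 0; needs A ∩ B = ∅ (|A ∩ B| = 0) — true.
(b) row D: |A| = 5, |A ∩ B| = 0; needs A ∩ B ≠ ∅ (|A ∩ B| ≥ 1) — false.
(c) row F: |A| = 6, |A ∩ B| = 1; needs A ∩ B = ∅ (|A ∩ B| = 0) — false.
(d) row B: |A| = 8, |A ∩ B| = 6; needs |A ∩ B| ≤ 5 — false.
(e) row E: |A| = 7, |A ∩ B| = 7; needs A ⊄ B (|A ∖ B| ≥ 1) — false.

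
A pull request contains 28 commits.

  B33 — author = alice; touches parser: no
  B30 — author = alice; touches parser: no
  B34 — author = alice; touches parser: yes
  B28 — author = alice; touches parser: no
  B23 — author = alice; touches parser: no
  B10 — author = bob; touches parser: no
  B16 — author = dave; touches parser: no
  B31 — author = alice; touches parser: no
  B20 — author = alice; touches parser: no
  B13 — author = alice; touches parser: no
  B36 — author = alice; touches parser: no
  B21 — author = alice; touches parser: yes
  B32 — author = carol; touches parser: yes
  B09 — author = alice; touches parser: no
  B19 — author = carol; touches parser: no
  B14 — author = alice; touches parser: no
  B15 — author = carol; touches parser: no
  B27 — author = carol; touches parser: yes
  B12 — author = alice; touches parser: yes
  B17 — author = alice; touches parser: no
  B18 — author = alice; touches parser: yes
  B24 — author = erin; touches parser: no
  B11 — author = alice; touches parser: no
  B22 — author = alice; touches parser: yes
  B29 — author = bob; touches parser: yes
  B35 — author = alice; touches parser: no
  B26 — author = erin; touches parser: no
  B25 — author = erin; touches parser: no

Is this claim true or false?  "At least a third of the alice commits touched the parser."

False

Truth condition: |A ∩ B| / |A| ≥ 1/3.
|A| = 18, |A ∩ B| = 5, |A ∖ B| = 13.
|A ∩ B|/|A| = 5/18, so the statement is false.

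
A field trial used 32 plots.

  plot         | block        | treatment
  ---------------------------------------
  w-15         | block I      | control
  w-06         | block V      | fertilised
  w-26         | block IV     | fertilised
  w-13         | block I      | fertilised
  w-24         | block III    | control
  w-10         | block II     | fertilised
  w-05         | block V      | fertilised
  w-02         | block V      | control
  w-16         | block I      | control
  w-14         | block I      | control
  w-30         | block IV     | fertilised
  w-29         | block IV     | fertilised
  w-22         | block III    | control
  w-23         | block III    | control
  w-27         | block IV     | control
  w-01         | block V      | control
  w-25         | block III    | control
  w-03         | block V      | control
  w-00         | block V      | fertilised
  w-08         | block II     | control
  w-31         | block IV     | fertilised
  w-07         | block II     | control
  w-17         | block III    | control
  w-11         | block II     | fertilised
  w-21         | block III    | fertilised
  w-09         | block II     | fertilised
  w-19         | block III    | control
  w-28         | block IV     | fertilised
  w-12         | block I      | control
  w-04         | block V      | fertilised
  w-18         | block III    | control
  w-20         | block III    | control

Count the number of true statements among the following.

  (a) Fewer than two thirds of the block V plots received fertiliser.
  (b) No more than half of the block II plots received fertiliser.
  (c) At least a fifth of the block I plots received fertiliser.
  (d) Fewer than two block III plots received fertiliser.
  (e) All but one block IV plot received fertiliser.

4

(a) block V: |A| = 7, |A ∩ B| = 4; needs |A ∩ B| / |A| < 2/3 — true.
(b) block II: |A| = 5, |A ∩ B| = 3; needs |A ∩ B| ≤ |A ∖ B| — false.
(c) block I: |A| = 5, |A ∩ B| = 1; needs |A ∩ B| / |A| ≥ 1/5 — true.
(d) block III: |A| = 9, |A ∩ B| = 1; needs |A ∩ B| < 2 — true.
(e) block IV: |A| = 6, |A ∩ B| = 5; needs |A ∖ B| = 1 — true.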